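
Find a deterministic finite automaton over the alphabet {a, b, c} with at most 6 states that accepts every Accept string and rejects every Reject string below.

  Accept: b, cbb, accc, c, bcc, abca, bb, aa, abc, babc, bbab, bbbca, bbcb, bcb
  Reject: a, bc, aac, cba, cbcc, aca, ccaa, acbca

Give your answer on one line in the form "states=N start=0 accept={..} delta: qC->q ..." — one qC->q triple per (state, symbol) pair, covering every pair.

State merging on the prefix tree: take the shortest (then alphabetical) example prefix whose next move is undefined and point that move at state 0, else 1, else 2, ...; a target is out if some Accept/Reject pair would then sit in one state with the same input left (inseparable). If every existing state is out, open a new one.
a: 0a undefined. 0a->0: no, c/aac meet in 0 with "c" left. Open state 1: 0a->1.
b: 0b undefined. 0b->0: no, c/bc meet in 0 with "c" left. 0b->1: no, b/a meet in 1. Open state 2: 0b->2.
c: 0c undefined. 0c->0: no, bcc/cbcc meet in 2 with "cc" left. 0c->1: no, c/a meet in 1. 0c->2: ok.
aa: 1a undefined. 1a->0: no, b/aac meet in 2. 1a->1: no, aa/a meet in 1. 1a->2: ok.
ab: 1b undefined. 1b->0: ok.
ac: 1c undefined. 1c->0: no, accc/bc meet in 2 with "c" left. 1c->1: no, b/aca meet in 2. 1c->2: no, abca/aca meet in 2 with "a" left. Open state 3: 1c->3.
ba: 2a undefined. 2a->0: no, babc/bc meet in 2 with "c" left. 2a->1: no, abca/a meet in 1. 2a->2: ok.
bb: 2b undefined. 2b->0: ok.
bc: 2c undefined. 2c->0: no, b/ccaa meet in 2. 2c->1: no, b/ccaa meet in 2. 2c->2: no, b/bc meet in 2. 2c->3: no, bbbca/aca meet in 3 with "a" left. Open state 4: 2c->4.
aca: 3a undefined. 3a->0: no, bb/aca meet in 0. 3a->1: ok.
acb: 3b undefined. 3b->0: no, b/acbca meet in 2. 3b->1: ok.
acc: 3c undefined. 3c->0: ok.
bcb: 4b undefined. 4b->0: ok.
bcc: 4c undefined. 4c->0: ok.
cca: 4a undefined. 4a->0: ok.
All examples now run through 5 states with every (state, symbol) defined. Accept strings end in {0,2}, Reject strings end in {1,4}; accept={0,2}.

states=5 start=0 accept={0,2} delta: 0a->1 0b->2 0c->2 1a->2 1b->0 1c->3 2a->2 2b->0 2c->4 3a->1 3b->1 3c->0 4a->0 4b->0 4c->0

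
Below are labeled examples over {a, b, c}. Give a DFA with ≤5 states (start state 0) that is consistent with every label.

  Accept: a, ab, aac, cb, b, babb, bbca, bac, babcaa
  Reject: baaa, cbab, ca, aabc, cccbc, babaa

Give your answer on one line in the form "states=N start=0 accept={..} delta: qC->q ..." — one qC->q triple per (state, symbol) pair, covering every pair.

states=4 start=0 accept={0,1} delta: 0a->0 0b->1 0c->1 1a->2 1b->1 1c->2 2a->1 2b->3 2c->0 3a->1 3b->0 3c->0

Fold the examples into a partial DFA from state 0: repeatedly fix the first undefined (state, symbol) met by the shortest-then-alphabetical prefix, trying targets in increasing order and rejecting any under which an Accept and a Reject string meet in one state with the same remainder; add a state when all current targets are rejected. Accepting states are where Accept strings end.
a: 0a undefined. 0a->0: ok.
b: 0b undefined. 0b->0: no, a/baaa meet in 0. Open state 1: 0b->1.
c: 0c undefined. 0c->0: no, a/ca meet in 0. 0c->1: ok.
ba: 1a undefined. 1a->0: no, a/baaa meet in 0. 1a->1: no, ab/baaa meet in 1. Open state 2: 1a->2.
bb: 1b undefined. 1b->0: no, ab/cbab meet in 1. 1b->1: ok.
cc: 1c undefined. 1c->0: no, a/aabc meet in 0. 1c->1: no, ab/aabc meet in 1. 1c->2: ok.
baa: 2a undefined. 2a->0: no, a/baaa meet in 0. 2a->1: ok.
bab: 2b undefined. 2b->0: no, a/cbab meet in 0. 2b->1: no, ab/cbab meet in 1. 2b->2: no, babb/baaa meet in 2. Open state 3: 2b->3.
bac: 2c undefined. 2c->0: ok.
baba: 3a undefined. 3a->0: no, a/babaa meet in 0. 3a->1: ok.
babb: 3b undefined. 3b->0: ok.
babc: 3c undefined. 3c->0: ok.
All examples now run through 4 states with every (state, symbol) defined. Accept strings end in {0,1}, Reject strings end in {2,3}; accept={0,1}.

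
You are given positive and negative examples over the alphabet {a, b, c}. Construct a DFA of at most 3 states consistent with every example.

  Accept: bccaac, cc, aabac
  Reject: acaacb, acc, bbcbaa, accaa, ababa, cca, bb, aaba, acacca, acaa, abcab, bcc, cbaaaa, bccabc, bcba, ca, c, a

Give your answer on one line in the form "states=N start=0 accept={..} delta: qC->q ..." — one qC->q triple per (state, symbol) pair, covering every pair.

states=3 start=0 accept={2} delta: 0a->1 0b->1 0c->1 1a->1 1b->0 1c->2 2a->0 2b->0 2c->0

Fold the examples into a partial DFA from state 0: repeatedly fix the first undefined (state, symbol) met by the shortest-then-alphabetical prefix, trying targets in increasing order and rejecting any under which an Accept and a Reject string meet in one state with the same remainder; add a state when all current targets are rejected. Accepting states are where Accept strings end.
a: 0a undefined. 0a->0: no, cc/acc meet in 0 with "cc" left. Open state 1: 0a->1.
b: 0b undefined. 0b->0: no, cc/bcc meet in 0 with "cc" left. 0b->1: ok.
c: 0c undefined. 0c->0: no, cc/c meet in 0. 0c->1: ok.
aa: 1a undefined. 1a->0: no, aabac/c meet in 1. 1a->1: ok.
ab: 1b undefined. 1b->0: ok.
ac: 1c undefined. 1c->0: no, bccaac/bb meet in 0. 1c->1: no, bccaac/acc meet in 1. Open state 2: 1c->2.
aca: 2a undefined. 2a->0: ok.
acc: 2c undefined. 2c->0: ok.
bcb: 2b undefined. 2b->0: ok.
All examples now run through 3 states with every (state, symbol) defined. Accept strings end in {2}, Reject strings end in {0,1}; accept={2}.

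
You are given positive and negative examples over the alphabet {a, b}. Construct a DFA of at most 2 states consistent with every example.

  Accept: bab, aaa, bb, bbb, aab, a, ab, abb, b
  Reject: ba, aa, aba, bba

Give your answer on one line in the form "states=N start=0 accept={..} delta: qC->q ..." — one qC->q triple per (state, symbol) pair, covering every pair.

State merging on the prefix tree: take the shortest (then alphabetical) example prefix whose next move is undefined and point that move at state 0, else 1, else 2, ...; a target is out if some Accept/Reject pair would then sit in one state with the same input left (inseparable). If every existing state is out, open a new one.
a: 0a undefined. 0a->0: no, aaa/aa meet in 0. Open state 1: 0a->1.
b: 0b undefined. 0b->0: no, a/ba meet in 1. 0b->1: ok.
aa: 1a undefined. 1a->0: ok.
ab: 1b undefined. 1b->0: no, bab/aba meet in 1. 1b->1: ok.
All examples now run through 2 states with every (state, symbol) defined. Accept strings end in {1}, Reject strings end in {0}; accept={1}.

states=2 start=0 accept={1} delta: 0a->1 0b->1 1a->0 1b->1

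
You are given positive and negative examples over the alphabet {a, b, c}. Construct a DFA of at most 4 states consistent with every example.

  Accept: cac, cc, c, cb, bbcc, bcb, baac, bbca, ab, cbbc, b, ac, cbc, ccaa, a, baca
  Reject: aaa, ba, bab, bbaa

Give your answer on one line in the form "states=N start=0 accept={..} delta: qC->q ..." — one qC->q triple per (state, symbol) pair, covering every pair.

states=4 start=0 accept={1,3} delta: 0a->1 0b->1 0c->1 1a->2 1b->1 1c->3 2a->0 2b->0 2c->3 3a->3 3b->1 3c->1

State merging on the prefix tree: take the shortest (then alphabetical) example prefix whose next move is undefined and point that move at state 0, else 1, else 2, ...; a target is out if some Accept/Reject pair would then sit in one state with the same input left (inseparable). If every existing state is out, open a new one.
a: 0a undefined. 0a->0: no, a/aaa meet in 0. Open state 1: 0a->1.
b: 0b undefined. 0b->0: no, ab/bab meet in 1 with "b" left. 0b->1: ok.
c: 0c undefined. 0c->0: no, ccaa/ba meet in 1 with "a" left. 0c->1: ok.
aa: 1a undefined. 1a->0: no, cac/aaa meet in 1. 1a->1: no, c/aaa meet in 1. Open state 2: 1a->2.
ab: 1b undefined. 1b->0: no, bbca/ba meet in 2. 1b->1: ok.
ac: 1c undefined. 1c->0: no, ccaa/ba meet in 2. 1c->1: no, bbca/ba meet in 2. 1c->2: no, cc/ba meet in 2. Open state 3: 1c->3.
aaa: 2a undefined. 2a->0: ok.
bab: 2b undefined. 2b->0: ok.
bac: 2c undefined. 2c->0: no, cac/aaa meet in 0. 2c->1: no, baca/ba meet in 2. 2c->2: no, cac/ba meet in 2. 2c->3: ok.
bcb: 3b undefined. 3b->0: no, bcb/aaa meet in 0. 3b->1: ok.
cca: 3a undefined. 3a->0: no, bbca/aaa meet in 0. 3a->1: no, ccaa/ba meet in 2. 3a->2: no, bbca/ba meet in 2. 3a->3: ok.
bbcc: 3c undefined. 3c->0: no, bbcc/aaa meet in 0. 3c->1: ok.
All examples now run through 4 states with every (state, symbol) defined. Accept strings end in {1,3}, Reject strings end in {0,2}; accept={1,3}.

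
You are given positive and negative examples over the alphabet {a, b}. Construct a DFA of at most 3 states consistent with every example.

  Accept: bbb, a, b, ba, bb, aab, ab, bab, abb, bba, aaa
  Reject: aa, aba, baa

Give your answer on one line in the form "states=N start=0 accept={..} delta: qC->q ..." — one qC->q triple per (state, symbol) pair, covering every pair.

states=3 start=0 accept={0,1} delta: 0a->1 0b->0 1a->2 1b->1 2a->0 2b->0

Fold the examples into a partial DFA from state 0: repeatedly fix the first undefined (state, symbol) met by the shortest-then-alphabetical prefix, trying targets in increasing order and rejecting any under which an Accept and a Reject string meet in one state with the same remainder; add a state when all current targets are rejected. Accepting states are where Accept strings end.
a: 0a undefined. 0a->0: no, a/aa meet in 0. Open state 1: 0a->1.
b: 0b undefined. 0b->0: ok.
aa: 1a undefined. 1a->0: no, bbb/aa meet in 0. 1a->1: no, a/aa meet in 1. Open state 2: 1a->2.
ab: 1b undefined. 1b->0: no, a/aba meet in 1. 1b->1: ok.
aaa: 2a undefined. 2a->0: ok.
aab: 2b undefined. 2b->0: ok.
All examples now run through 3 states with every (state, symbol) defined. Accept strings end in {0,1}, Reject strings end in {2}; accept={0,1}.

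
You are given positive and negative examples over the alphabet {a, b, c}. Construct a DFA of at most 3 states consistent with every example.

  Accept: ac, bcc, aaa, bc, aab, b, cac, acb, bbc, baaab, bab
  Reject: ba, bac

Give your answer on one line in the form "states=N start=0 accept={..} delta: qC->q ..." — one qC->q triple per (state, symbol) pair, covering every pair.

Grow the machine one transition at a time. Run the examples from 0; the earliest place one falls off (shortest prefix, ties alphabetical) gets sent to the lowest-numbered state that keeps every Accept/Reject pair distinguishable — a pair clashes when both reach the same state with identical unread suffix — and to a fresh state only if none does.
a: 0a undefined. 0a->0: ok.
b: 0b undefined. 0b->0: no, ac/bac meet in 0 with "c" left. Open state 1: 0b->1.
c: 0c undefined. 0c->0: ok.
ba: 1a undefined. 1a->0: no, ac/ba meet in 0. 1a->1: no, bc/bac meet in 1 with "c" left. Open state 2: 1a->2.
bb: 1b undefined. 1b->0: ok.
bc: 1c undefined. 1c->0: ok.
baa: 2a undefined. 2a->0: ok.
bab: 2b undefined. 2b->0: ok.
bac: 2c undefined. 2c->0: no, ac/bac meet in 0. 2c->1: no, aab/bac meet in 1. 2c->2: ok.
All examples now run through 3 states with every (state, symbol) defined. Accept strings end in {0,1}, Reject strings end in {2}; accept={0,1}.

states=3 start=0 accept={0,1} delta: 0a->0 0b->1 0c->0 1a->2 1b->0 1c->0 2a->0 2b->0 2c->2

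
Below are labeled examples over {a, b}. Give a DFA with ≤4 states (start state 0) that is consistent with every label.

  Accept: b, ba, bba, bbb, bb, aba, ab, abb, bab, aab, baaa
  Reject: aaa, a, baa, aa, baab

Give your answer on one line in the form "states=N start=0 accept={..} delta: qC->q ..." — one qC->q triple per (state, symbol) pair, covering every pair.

states=4 start=0 accept={1,2} delta: 0a->0 0b->1 1a->2 1b->1 2a->3 2b->1 3a->1 3b->0

State merging on the prefix tree: take the shortest (then alphabetical) example prefix whose next move is undefined and point that move at state 0, else 1, else 2, ...; a target is out if some Accept/Reject pair would then sit in one state with the same input left (inseparable). If every existing state is out, open a new one.
a: 0a undefined. 0a->0: ok.
b: 0b undefined. 0b->0: no, b/aaa meet in 0. Open state 1: 0b->1.
ba: 1a undefined. 1a->0: no, b/baab meet in 1. 1a->1: no, b/baa meet in 1. Open state 2: 1a->2.
bb: 1b undefined. 1b->0: no, bba/aaa meet in 0. 1b->1: ok.
baa: 2a undefined. 2a->0: no, b/baab meet in 1. 2a->1: no, b/baa meet in 1. 2a->2: no, ba/baa meet in 2. Open state 3: 2a->3.
bab: 2b undefined. 2b->0: no, bab/aaa meet in 0. 2b->1: ok.
baaa: 3a undefined. 3a->0: no, baaa/aaa meet in 0. 3a->1: ok.
baab: 3b undefined. 3b->0: ok.
All examples now run through 4 states with every (state, symbol) defined. Accept strings end in {1,2}, Reject strings end in {0,3}; accept={1,2}.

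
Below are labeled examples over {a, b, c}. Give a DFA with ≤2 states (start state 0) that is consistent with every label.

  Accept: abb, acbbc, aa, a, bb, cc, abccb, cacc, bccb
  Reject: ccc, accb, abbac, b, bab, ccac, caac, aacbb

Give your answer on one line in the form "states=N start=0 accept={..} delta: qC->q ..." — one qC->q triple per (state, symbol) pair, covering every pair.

states=2 start=0 accept={0} delta: 0a->0 0b->1 0c->1 1a->0 1b->0 1c->0

State merging on the prefix tree: take the shortest (then alphabetical) example prefix whose next move is undefined and point that move at state 0, else 1, else 2, ...; a target is out if some Accept/Reject pair would then sit in one state with the same input left (inseparable). If every existing state is out, open a new one.
a: 0a undefined. 0a->0: ok.
b: 0b undefined. 0b->0: no, abb/b meet in 0. Open state 1: 0b->1.
c: 0c undefined. 0c->0: no, abb/aacbb meet in 1 with "b" left. 0c->1: ok.
ba: 1a undefined. 1a->0: ok.
bb: 1b undefined. 1b->0: ok.
bc: 1c undefined. 1c->0: ok.
All examples now run through 2 states with every (state, symbol) defined. Accept strings end in {0}, Reject strings end in {1}; accept={0}.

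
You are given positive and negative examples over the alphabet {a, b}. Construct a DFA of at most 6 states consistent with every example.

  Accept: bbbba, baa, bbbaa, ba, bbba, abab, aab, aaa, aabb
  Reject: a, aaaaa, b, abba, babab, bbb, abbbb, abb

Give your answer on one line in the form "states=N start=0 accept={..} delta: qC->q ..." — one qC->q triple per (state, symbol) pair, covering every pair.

Grow the machine one transition at a time. Run the examples from 0; the earliest place one falls off (shortest prefix, ties alphabetical) gets sent to the lowest-numbered state that keeps every Accept/Reject pair distinguishable — a pair clashes when both reach the same state with identical unread suffix — and to a fresh state only if none does.
a: 0a undefined. 0a->0: no, aab/b meet in 0 with "b" left. Open state 1: 0a->1.
b: 0b undefined. 0b->0: no, bbbba/a meet in 1. 0b->1: no, bbba/abba meet in 1 with "bba" left. Open state 2: 0b->2.
aa: 1a undefined. 1a->0: no, aab/b meet in 2. 1a->1: no, aaa/a meet in 1. 1a->2: no, aabb/bbb meet in 2 with "bb" left. Open state 3: 1a->3.
ab: 1b undefined. 1b->0: no, ba/abba meet in 2 with "a" left. 1b->1: ok.
ba: 2a undefined. 2a->0: no, baa/a meet in 1. 2a->1: no, baa/abba meet in 3. 2a->2: no, baa/b meet in 2. 2a->3: no, ba/abba meet in 3. Open state 4: 2a->4.
bb: 2b undefined. 2b->0: no, bbbba/a meet in 1. 2b->1: no, bbbba/abba meet in 3. 2b->2: ok.
aaa: 3a undefined. 3a->0: ok.
aab: 3b undefined. 3b->0: no, aabb/b meet in 2. 3b->1: no, abab/a meet in 1. 3b->2: no, abab/b meet in 2. 3b->3: no, abab/aaaaa meet in 3. 3b->4: ok.
baa: 4a undefined. 4a->0: ok.
bab: 4b undefined. 4b->0: ok.
All examples now run through 5 states with every (state, symbol) defined. Accept strings end in {0,4}, Reject strings end in {1,2,3}; accept={0,4}.

states=5 start=0 accept={0,4} delta: 0a->1 0b->2 1a->3 1b->1 2a->4 2b->2 3a->0 3b->4 4a->0 4b->0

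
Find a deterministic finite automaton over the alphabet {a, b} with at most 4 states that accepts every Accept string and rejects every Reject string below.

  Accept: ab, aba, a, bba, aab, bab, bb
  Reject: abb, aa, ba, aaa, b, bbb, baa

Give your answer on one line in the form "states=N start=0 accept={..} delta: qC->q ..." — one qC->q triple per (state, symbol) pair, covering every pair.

State merging on the prefix tree: take the shortest (then alphabetical) example prefix whose next move is undefined and point that move at state 0, else 1, else 2, ...; a target is out if some Accept/Reject pair would then sit in one state with the same input left (inseparable). If every existing state is out, open a new one.
a: 0a undefined. 0a->0: no, ab/b meet in 0 with "b" left. Open state 1: 0a->1.
b: 0b undefined. 0b->0: no, a/ba meet in 1. 0b->1: no, a/b meet in 1. Open state 2: 0b->2.
aa: 1a undefined. 1a->0: no, a/aaa meet in 1. 1a->1: no, a/aa meet in 1. 1a->2: ok.
ab: 1b undefined. 1b->0: ok.
ba: 2a undefined. 2a->0: no, ab/ba meet in 0. 2a->1: no, aba/ba meet in 1. 2a->2: ok.
bb: 2b undefined. 2b->0: ok.
All examples now run through 3 states with every (state, symbol) defined. Accept strings end in {0,1}, Reject strings end in {2}; accept={0,1}.

states=3 start=0 accept={0,1} delta: 0a->1 0b->2 1a->2 1b->0 2a->2 2b->0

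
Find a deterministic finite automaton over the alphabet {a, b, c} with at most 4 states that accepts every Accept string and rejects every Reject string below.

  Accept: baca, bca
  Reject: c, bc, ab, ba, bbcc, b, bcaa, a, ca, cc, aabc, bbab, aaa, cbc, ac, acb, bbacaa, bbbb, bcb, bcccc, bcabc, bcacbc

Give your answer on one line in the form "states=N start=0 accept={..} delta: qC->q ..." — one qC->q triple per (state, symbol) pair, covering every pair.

Grow the machine one transition at a time. Run the examples from 0; the earliest place one falls off (shortest prefix, ties alphabetical) gets sent to the lowest-numbered state that keeps every Accept/Reject pair distinguishable — a pair clashes when both reach the same state with identical unread suffix — and to a fresh state only if none does.
a: 0a undefined. 0a->0: ok.
b: 0b undefined. 0b->0: no, baca/ca meet in 0 with "ca" left. Open state 1: 0b->1.
c: 0c undefined. 0c->0: ok.
ba: 1a undefined. 1a->0: no, baca/c meet in 0. 1a->1: ok.
bb: 1b undefined. 1b->0: ok.
bc: 1c undefined. 1c->0: no, baca/c meet in 0. 1c->1: no, baca/bc meet in 1. Open state 2: 1c->2.
bca: 2a undefined. 2a->0: no, baca/c meet in 0. 2a->1: no, baca/ab meet in 1. 2a->2: no, baca/bc meet in 2. Open state 3: 2a->3.
bcb: 2b undefined. 2b->0: ok.
bcc: 2c undefined. 2c->0: ok.
bcaa: 3a undefined. 3a->0: ok.
bcab: 3b undefined. 3b->0: ok.
bcac: 3c undefined. 3c->0: ok.
All examples now run through 4 states with every (state, symbol) defined. Accept strings end in {3}, Reject strings end in {0,1,2}; accept={3}.

states=4 start=0 accept={3} delta: 0a->0 0b->1 0c->0 1a->1 1b->0 1c->2 2a->3 2b->0 2c->0 3a->0 3b->0 3c->0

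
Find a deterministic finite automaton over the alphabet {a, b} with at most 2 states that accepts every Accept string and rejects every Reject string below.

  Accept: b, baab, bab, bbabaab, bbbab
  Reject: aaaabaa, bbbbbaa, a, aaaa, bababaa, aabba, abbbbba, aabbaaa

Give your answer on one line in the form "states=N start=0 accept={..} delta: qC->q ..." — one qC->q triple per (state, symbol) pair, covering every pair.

Fold the examples into a partial DFA from state 0: repeatedly fix the first undefined (state, symbol) met by the shortest-then-alphabetical prefix, trying targets in increasing order and rejecting any under which an Accept and a Reject string meet in one state with the same remainder; add a state when all current targets are rejected. Accepting states are where Accept strings end.
a: 0a undefined. 0a->0: ok.
b: 0b undefined. 0b->0: no, b/aaaabaa meet in 0. Open state 1: 0b->1.
ba: 1a undefined. 1a->0: ok.
bb: 1b undefined. 1b->0: ok.
All examples now run through 2 states with every (state, symbol) defined. Accept strings end in {1}, Reject strings end in {0}; accept={1}.

states=2 start=0 accept={1} delta: 0a->0 0b->1 1a->0 1b->0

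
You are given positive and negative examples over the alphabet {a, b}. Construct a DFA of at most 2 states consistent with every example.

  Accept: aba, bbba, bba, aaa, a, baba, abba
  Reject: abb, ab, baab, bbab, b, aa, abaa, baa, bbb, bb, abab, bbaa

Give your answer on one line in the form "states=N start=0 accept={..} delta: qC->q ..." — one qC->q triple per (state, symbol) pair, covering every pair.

states=2 start=0 accept={1} delta: 0a->1 0b->0 1a->0 1b->0

Fold the examples into a partial DFA from state 0: repeatedly fix the first undefined (state, symbol) met by the shortest-then-alphabetical prefix, trying targets in increasing order and rejecting any under which an Accept and a Reject string meet in one state with the same remainder; add a state when all current targets are rejected. Accepting states are where Accept strings end.
a: 0a undefined. 0a->0: no, aaa/aa meet in 0. Open state 1: 0a->1.
b: 0b undefined. 0b->0: ok.
aa: 1a undefined. 1a->0: ok.
ab: 1b undefined. 1b->0: ok.
All examples now run through 2 states with every (state, symbol) defined. Accept strings end in {1}, Reject strings end in {0}; accept={1}.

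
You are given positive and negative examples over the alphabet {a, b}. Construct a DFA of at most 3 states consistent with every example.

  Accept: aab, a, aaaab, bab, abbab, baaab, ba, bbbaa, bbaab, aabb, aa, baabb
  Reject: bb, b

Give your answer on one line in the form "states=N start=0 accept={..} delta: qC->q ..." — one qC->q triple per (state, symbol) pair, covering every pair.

states=2 start=0 accept={1} delta: 0a->1 0b->0 1a->1 1b->1

Grow the machine one transition at a time. Run the examples from 0; the earliest place one falls off (shortest prefix, ties alphabetical) gets sent to the lowest-numbered state that keeps every Accept/Reject pair distinguishable — a pair clashes when both reach the same state with identical unread suffix — and to a fresh state only if none does.
a: 0a undefined. 0a->0: no, aab/b meet in 0 with "b" left. Open state 1: 0a->1.
b: 0b undefined. 0b->0: ok.
aa: 1a undefined. 1a->0: no, aab/bb meet in 0. 1a->1: ok.
ab: 1b undefined. 1b->0: no, aab/bb meet in 0. 1b->1: ok.
All examples now run through 2 states with every (state, symbol) defined. Accept strings end in {1}, Reject strings end in {0}; accept={1}.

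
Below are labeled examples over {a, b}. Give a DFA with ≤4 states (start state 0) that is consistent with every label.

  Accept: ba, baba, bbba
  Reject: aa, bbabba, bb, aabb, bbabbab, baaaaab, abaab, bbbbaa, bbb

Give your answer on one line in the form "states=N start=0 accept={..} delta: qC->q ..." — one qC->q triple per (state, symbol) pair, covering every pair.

State merging on the prefix tree: take the shortest (then alphabetical) example prefix whose next move is undefined and point that move at state 0, else 1, else 2, ...; a target is out if some Accept/Reject pair would then sit in one state with the same input left (inseparable). If every existing state is out, open a new one.
a: 0a undefined. 0a->0: ok.
b: 0b undefined. 0b->0: no, ba/aa meet in 0. Open state 1: 0b->1.
ba: 1a undefined. 1a->0: no, ba/aa meet in 0. 1a->1: ok.
bb: 1b undefined. 1b->0: no, ba/bbabbab meet in 1. 1b->1: no, ba/bbabba meet in 1. Open state 2: 1b->2.
bba: 2a undefined. 2a->0: no, ba/bbabbab meet in 1. 2a->1: no, bbba/bbabba meet in 2 with "ba" left. 2a->2: no, baba/bb meet in 2. Open state 3: 2a->3.
bbb: 2b undefined. 2b->0: no, ba/bbbbaa meet in 1. 2b->1: no, ba/bbb meet in 1. 2b->2: ok.
bbab: 3b undefined. 3b->0: no, ba/bbabba meet in 1. 3b->1: no, ba/bbabbab meet in 1. 3b->2: no, baba/bbabba meet in 3. 3b->3: ok.
bbabba: 3a undefined. 3a->0: no, ba/bbabbab meet in 1. 3a->1: no, ba/bbabba meet in 1. 3a->2: ok.
All examples now run through 4 states with every (state, symbol) defined. Accept strings end in {1,3}, Reject strings end in {0,2}; accept={1,3}.

states=4 start=0 accept={1,3} delta: 0a->0 0b->1 1a->1 1b->2 2a->3 2b->2 3a->2 3b->3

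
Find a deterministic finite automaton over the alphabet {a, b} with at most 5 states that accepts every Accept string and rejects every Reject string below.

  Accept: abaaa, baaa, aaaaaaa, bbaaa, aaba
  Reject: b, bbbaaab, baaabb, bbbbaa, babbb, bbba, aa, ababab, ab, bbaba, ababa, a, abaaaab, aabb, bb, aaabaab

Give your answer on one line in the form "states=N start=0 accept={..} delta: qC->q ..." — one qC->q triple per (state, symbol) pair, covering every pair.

states=4 start=0 accept={3} delta: 0a->1 0b->0 1a->2 1b->0 2a->3 2b->2 3a->0 3b->0

Grow the machine one transition at a time. Run the examples from 0; the earliest place one falls off (shortest prefix, ties alphabetical) gets sent to the lowest-numbered state that keeps every Accept/Reject pair distinguishable — a pair clashes when both reach the same state with identical unread suffix — and to a fresh state only if none does.
a: 0a undefined. 0a->0: no, aaaaaaa/aa meet in 0. Open state 1: 0a->1.
b: 0b undefined. 0b->0: ok.
aa: 1a undefined. 1a->0: no, baaa/bbba meet in 1. 1a->1: no, baaa/bbbbaa meet in 1. Open state 2: 1a->2.
ab: 1b undefined. 1b->0: ok.
aaa: 2a undefined. 2a->0: no, abaaa/b meet in 0. 2a->1: no, abaaa/bbba meet in 1. 2a->2: no, abaaa/bbbbaa meet in 2. Open state 3: 2a->3.
aab: 2b undefined. 2b->0: no, aaba/bbba meet in 1. 2b->1: no, aaba/bbbbaa meet in 2. 2b->2: ok.
aaaa: 3a undefined. 3a->0: ok.
aaab: 3b undefined. 3b->0: ok.
All examples now run through 4 states with every (state, symbol) defined. Accept strings end in {3}, Reject strings end in {0,1,2}; accept={3}.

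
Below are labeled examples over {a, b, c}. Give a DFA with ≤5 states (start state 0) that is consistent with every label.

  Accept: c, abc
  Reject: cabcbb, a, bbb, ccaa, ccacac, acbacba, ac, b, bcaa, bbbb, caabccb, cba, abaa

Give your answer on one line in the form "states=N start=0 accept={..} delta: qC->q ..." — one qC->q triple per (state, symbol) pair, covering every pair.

states=3 start=0 accept={2} delta: 0a->1 0b->0 0c->2 1a->0 1b->0 1c->0 2a->0 2b->0 2c->0

State merging on the prefix tree: take the shortest (then alphabetical) example prefix whose next move is undefined and point that move at state 0, else 1, else 2, ...; a target is out if some Accept/Reject pair would then sit in one state with the same input left (inseparable). If every existing state is out, open a new one.
a: 0a undefined. 0a->0: no, c/ac meet in 0 with "c" left. Open state 1: 0a->1.
b: 0b undefined. 0b->0: ok.
c: 0c undefined. 0c->0: no, c/bbb meet in 0. 0c->1: no, c/a meet in 1. Open state 2: 0c->2.
ab: 1b undefined. 1b->0: ok.
ac: 1c undefined. 1c->0: ok.
ca: 2a undefined. 2a->0: ok.
cb: 2b undefined. 2b->0: ok.
cc: 2c undefined. 2c->0: ok.
abaa: 1a undefined. 1a->0: ok.
All examples now run through 3 states with every (state, symbol) defined. Accept strings end in {2}, Reject strings end in {0,1}; accept={2}.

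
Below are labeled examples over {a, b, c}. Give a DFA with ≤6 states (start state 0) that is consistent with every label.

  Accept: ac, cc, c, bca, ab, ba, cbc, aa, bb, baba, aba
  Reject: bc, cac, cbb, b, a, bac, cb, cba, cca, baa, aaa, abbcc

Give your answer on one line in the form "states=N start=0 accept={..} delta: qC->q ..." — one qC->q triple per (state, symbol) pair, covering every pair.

states=6 start=0 accept={0,3,4} delta: 0a->1 0b->2 0c->3 1a->0 1b->3 1c->0 2a->4 2b->0 2c->1 3a->4 3b->5 3c->0 4a->1 4b->1 4c->1 5a->1 5b->1 5c->4

State merging on the prefix tree: take the shortest (then alphabetical) example prefix whose next move is undefined and point that move at state 0, else 1, else 2, ...; a target is out if some Accept/Reject pair would then sit in one state with the same input left (inseparable). If every existing state is out, open a new one.
a: 0a undefined. 0a->0: no, ab/b meet in 0 with "b" left. Open state 1: 0a->1.
b: 0b undefined. 0b->0: no, ac/bac meet in 1 with "c" left. 0b->1: no, ac/bc meet in 1 with "c" left. Open state 2: 0b->2.
c: 0c undefined. 0c->0: no, ac/cac meet in 1 with "c" left. 0c->1: no, c/a meet in 1. 0c->2: no, cc/bc meet in 2 with "c" left. Open state 3: 0c->3.
aa: 1a undefined. 1a->0: ok.
ab: 1b undefined. 1b->0: no, aba/a meet in 1. 1b->1: no, ab/a meet in 1. 1b->2: no, ab/b meet in 2. 1b->3: ok.
ac: 1c undefined. 1c->0: ok.
ba: 2a undefined. 2a->0: no, c/bac meet in 3. 2a->1: no, ac/bac meet in 0. 2a->2: no, ba/b meet in 2. 2a->3: no, cc/bac meet in 3 with "c" left. Open state 4: 2a->4.
bb: 2b undefined. 2b->0: ok.
bc: 2c undefined. 2c->0: no, ac/bc meet in 0. 2c->1: ok.
ca: 3a undefined. 3a->0: no, c/cac meet in 3. 3a->1: no, ac/cac meet in 0. 3a->2: no, aba/b meet in 2. 3a->3: no, cc/cac meet in 3 with "c" left. 3a->4: ok.
cb: 3b undefined. 3b->0: no, ac/cb meet in 0. 3b->1: no, ac/cba meet in 0. 3b->2: no, ac/cbb meet in 0. 3b->3: no, c/cbb meet in 3. 3b->4: no, ba/cb meet in 4. Open state 5: 3b->5.
cc: 3c undefined. 3c->0: ok.
baa: 4a undefined. 4a->0: no, ac/baa meet in 0. 4a->1: ok.
bab: 4b undefined. 4b->0: no, baba/bc meet in 1. 4b->1: ok.
bac: 4c undefined. 4c->0: no, ac/cac meet in 0. 4c->1: ok.
cba: 5a undefined. 5a->0: no, ac/cba meet in 0. 5a->1: ok.
cbb: 5b undefined. 5b->0: no, ac/cbb meet in 0. 5b->1: ok.
cbc: 5c undefined. 5c->0: no, c/abbcc meet in 3. 5c->1: no, ac/abbcc meet in 0. 5c->2: no, cbc/b meet in 2. 5c->3: no, ac/abbcc meet in 0. 5c->4: ok.
All examples now run through 6 states with every (state, symbol) defined. Accept strings end in {0,3,4}, Reject strings end in {1,2,5}; accept={0,3,4}.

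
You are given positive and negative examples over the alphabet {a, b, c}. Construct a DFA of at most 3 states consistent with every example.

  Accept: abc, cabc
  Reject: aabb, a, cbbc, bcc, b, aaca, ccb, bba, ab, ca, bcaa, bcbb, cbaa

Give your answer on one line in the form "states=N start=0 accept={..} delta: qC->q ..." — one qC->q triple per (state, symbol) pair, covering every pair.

states=3 start=0 accept={1} delta: 0a->0 0b->0 0c->1 1a->0 1b->2 1c->0 2a->0 2b->2 2c->0

Fold the examples into a partial DFA from state 0: repeatedly fix the first undefined (state, symbol) met by the shortest-then-alphabetical prefix, trying targets in increasing order and rejecting any under which an Accept and a Reject string meet in one state with the same remainder; add a state when all current targets are rejected. Accepting states are where Accept strings end.
a: 0a undefined. 0a->0: ok.
b: 0b undefined. 0b->0: ok.
c: 0c undefined. 0c->0: no, abc/aabb meet in 0. Open state 1: 0c->1.
ca: 1a undefined. 1a->0: ok.
cb: 1b undefined. 1b->0: no, abc/cbbc meet in 1. 1b->1: no, abc/bcbb meet in 1. Open state 2: 1b->2.
cc: 1c undefined. 1c->0: ok.
cba: 2a undefined. 2a->0: ok.
cbb: 2b undefined. 2b->0: no, abc/cbbc meet in 1. 2b->1: no, abc/bcbb meet in 1. 2b->2: ok.
cbbc: 2c undefined. 2c->0: ok.
All examples now run through 3 states with every (state, symbol) defined. Accept strings end in {1}, Reject strings end in {0,2}; accept={1}.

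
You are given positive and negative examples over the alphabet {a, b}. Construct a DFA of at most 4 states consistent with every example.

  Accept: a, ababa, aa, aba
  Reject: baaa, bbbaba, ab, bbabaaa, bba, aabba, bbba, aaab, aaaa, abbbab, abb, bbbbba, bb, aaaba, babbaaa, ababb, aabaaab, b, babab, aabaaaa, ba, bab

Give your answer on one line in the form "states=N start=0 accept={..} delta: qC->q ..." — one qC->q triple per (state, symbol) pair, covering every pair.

Grow the machine one transition at a time. Run the examples from 0; the earliest place one falls off (shortest prefix, ties alphabetical) gets sent to the lowest-numbered state that keeps every Accept/Reject pair distinguishable — a pair clashes when both reach the same state with identical unread suffix — and to a fresh state only if none does.
a: 0a undefined. 0a->0: no, a/aaaa meet in 0. Open state 1: 0a->1.
b: 0b undefined. 0b->0: no, a/bba meet in 1. 0b->1: no, a/b meet in 1. Open state 2: 0b->2.
aa: 1a undefined. 1a->0: no, aa/aaaa meet in 0. 1a->1: no, a/aaaa meet in 1. 1a->2: no, aa/b meet in 2. Open state 3: 1a->3.
ab: 1b undefined. 1b->0: ok.
ba: 2a undefined. 2a->0: no, aa/baaa meet in 3. 2a->1: no, a/ba meet in 1. 2a->2: ok.
bb: 2b undefined. 2b->0: no, a/bbbaba meet in 1. 2b->1: no, a/bbbaba meet in 1. 2b->2: ok.
aaa: 3a undefined. 3a->0: no, a/aaaa meet in 1. 3a->1: no, a/aaaba meet in 1. 3a->2: ok.
aab: 3b undefined. 3b->0: ok.
All examples now run through 4 states with every (state, symbol) defined. Accept strings end in {1,3}, Reject strings end in {0,2}; accept={1,3}.

states=4 start=0 accept={1,3} delta: 0a->1 0b->2 1a->3 1b->0 2a->2 2b->2 3a->2 3b->0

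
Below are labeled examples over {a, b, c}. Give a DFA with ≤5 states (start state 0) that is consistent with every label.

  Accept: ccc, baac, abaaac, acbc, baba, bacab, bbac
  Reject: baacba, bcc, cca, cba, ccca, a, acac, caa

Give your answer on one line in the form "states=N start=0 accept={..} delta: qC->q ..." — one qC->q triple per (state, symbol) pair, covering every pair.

states=4 start=0 accept={1,2} delta: 0a->0 0b->1 0c->2 1a->1 1b->1 1c->2 2a->3 2b->0 2c->0 3a->0 3b->1 3c->0

State merging on the prefix tree: take the shortest (then alphabetical) example prefix whose next move is undefined and point that move at state 0, else 1, else 2, ...; a target is out if some Accept/Reject pair would then sit in one state with the same input left (inseparable). If every existing state is out, open a new one.
a: 0a undefined. 0a->0: ok.
b: 0b undefined. 0b->0: no, baba/a meet in 0. Open state 1: 0b->1.
c: 0c undefined. 0c->0: no, ccc/cca meet in 0. 0c->1: no, ccc/bcc meet in 1 with "cc" left. Open state 2: 0c->2.
ba: 1a undefined. 1a->0: no, baba/a meet in 0. 1a->1: ok.
bb: 1b undefined. 1b->0: no, baba/a meet in 0. 1b->1: ok.
bc: 1c undefined. 1c->0: no, baac/a meet in 0. 1c->1: no, baac/baacba meet in 1. 1c->2: ok.
ca: 2a undefined. 2a->0: no, baac/acac meet in 2. 2a->1: no, baac/acac meet in 2. 2a->2: no, baac/caa meet in 2. Open state 3: 2a->3.
cb: 2b undefined. 2b->0: ok.
cc: 2c undefined. 2c->0: ok.
caa: 3a undefined. 3a->0: ok.
acac: 3c undefined. 3c->0: ok.
bacab: 3b undefined. 3b->0: no, bacab/baacba meet in 0. 3b->1: ok.
All examples now run through 4 states with every (state, symbol) defined. Accept strings end in {1,2}, Reject strings end in {0,3}; accept={1,2}.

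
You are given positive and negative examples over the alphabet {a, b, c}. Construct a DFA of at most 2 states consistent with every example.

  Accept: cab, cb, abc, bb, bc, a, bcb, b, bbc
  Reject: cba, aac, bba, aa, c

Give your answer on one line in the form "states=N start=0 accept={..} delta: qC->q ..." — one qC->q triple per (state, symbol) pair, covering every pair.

Fold the examples into a partial DFA from state 0: repeatedly fix the first undefined (state, symbol) met by the shortest-then-alphabetical prefix, trying targets in increasing order and rejecting any under which an Accept and a Reject string meet in one state with the same remainder; add a state when all current targets are rejected. Accepting states are where Accept strings end.
a: 0a undefined. 0a->0: no, a/aa meet in 0. Open state 1: 0a->1.
b: 0b undefined. 0b->0: no, bc/c meet in 0 with "c" left. 0b->1: ok.
c: 0c undefined. 0c->0: ok.
aa: 1a undefined. 1a->0: ok.
ab: 1b undefined. 1b->0: no, cab/cba meet in 0. 1b->1: ok.
bc: 1c undefined. 1c->0: no, abc/cba meet in 0. 1c->1: ok.
All examples now run through 2 states with every (state, symbol) defined. Accept strings end in {1}, Reject strings end in {0}; accept={1}.

states=2 start=0 accept={1} delta: 0a->1 0b->1 0c->0 1a->0 1b->1 1c->1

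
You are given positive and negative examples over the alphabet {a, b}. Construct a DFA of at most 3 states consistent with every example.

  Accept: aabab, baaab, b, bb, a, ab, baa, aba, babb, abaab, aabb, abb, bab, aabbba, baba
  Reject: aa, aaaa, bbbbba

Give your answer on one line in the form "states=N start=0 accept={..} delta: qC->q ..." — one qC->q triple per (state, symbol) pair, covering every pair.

states=3 start=0 accept={0,1} delta: 0a->1 0b->1 1a->2 1b->0 2a->1 2b->0

Grow the machine one transition at a time. Run the examples from 0; the earliest place one falls off (shortest prefix, ties alphabetical) gets sent to the lowest-numbered state that keeps every Accept/Reject pair distinguishable — a pair clashes when both reach the same state with identical unread suffix — and to a fresh state only if none does.
a: 0a undefined. 0a->0: no, a/aa meet in 0. Open state 1: 0a->1.
b: 0b undefined. 0b->0: no, a/bbbbba meet in 1. 0b->1: ok.
aa: 1a undefined. 1a->0: no, baba/aa meet in 0. 1a->1: no, b/aa meet in 1. Open state 2: 1a->2.
ab: 1b undefined. 1b->0: ok.
aaa: 2a undefined. 2a->0: no, b/aaaa meet in 1. 2a->1: ok.
aab: 2b undefined. 2b->0: ok.
All examples now run through 3 states with every (state, symbol) defined. Accept strings end in {0,1}, Reject strings end in {2}; accept={0,1}.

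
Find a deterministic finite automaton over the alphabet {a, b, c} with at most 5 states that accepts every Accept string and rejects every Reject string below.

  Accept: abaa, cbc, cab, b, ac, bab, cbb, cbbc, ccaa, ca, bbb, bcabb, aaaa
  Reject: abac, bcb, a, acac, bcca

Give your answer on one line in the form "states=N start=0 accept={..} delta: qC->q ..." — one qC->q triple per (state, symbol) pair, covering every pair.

Grow the machine one transition at a time. Run the examples from 0; the earliest place one falls off (shortest prefix, ties alphabetical) gets sent to the lowest-numbered state that keeps every Accept/Reject pair distinguishable — a pair clashes when both reach the same state with identical unread suffix — and to a fresh state only if none does.
a: 0a undefined. 0a->0: no, aaaa/a meet in 0. Open state 1: 0a->1.
b: 0b undefined. 0b->0: ok.
c: 0c undefined. 0c->0: no, cbc/bcb meet in 0. 0c->1: no, bab/bcb meet in 1 with "b" left. Open state 2: 0c->2.
aa: 1a undefined. 1a->0: ok.
ab: 1b undefined. 1b->0: no, ac/abac meet in 1 with "c" left. 1b->1: no, abaa/a meet in 1. 1b->2: ok.
ac: 1c undefined. 1c->0: no, b/acac meet in 0. 1c->1: no, ac/a meet in 1. 1c->2: ok.
ca: 2a undefined. 2a->0: no, abaa/a meet in 1. 2a->1: no, cab/abac meet in 2. 2a->2: no, cab/bcb meet in 2 with "b" left. Open state 3: 2a->3.
cb: 2b undefined. 2b->0: no, b/bcb meet in 0. 2b->1: ok.
cc: 2c undefined. 2c->0: ok.
cab: 3b undefined. 3b->0: ok.
abaa: 3a undefined. 3a->0: ok.
abac: 3c undefined. 3c->0: no, abaa/abac meet in 0. 3c->1: ok.
All examples now run through 4 states with every (state, symbol) defined. Accept strings end in {0,2,3}, Reject strings end in {1}; accept={0,2,3}.

states=4 start=0 accept={0,2,3} delta: 0a->1 0b->0 0c->2 1a->0 1b->2 1c->2 2a->3 2b->1 2c->0 3a->0 3b->0 3c->1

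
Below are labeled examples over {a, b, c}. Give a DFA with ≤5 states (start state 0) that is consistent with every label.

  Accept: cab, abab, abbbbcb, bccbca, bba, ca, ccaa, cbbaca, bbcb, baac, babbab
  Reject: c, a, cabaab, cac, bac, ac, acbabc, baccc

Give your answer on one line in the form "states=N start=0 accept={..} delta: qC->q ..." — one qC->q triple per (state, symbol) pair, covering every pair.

states=5 start=0 accept={2,3} delta: 0a->0 0b->1 0c->1 1a->2 1b->1 1c->2 2a->1 2b->3 2c->4 3a->0 3b->1 3c->0 4a->2 4b->0 4c->0

Fold the examples into a partial DFA from state 0: repeatedly fix the first undefined (state, symbol) met by the shortest-then-alphabetical prefix, trying targets in increasing order and rejecting any under which an Accept and a Reject string meet in one state with the same remainder; add a state when all current targets are rejected. Accepting states are where Accept strings end.
a: 0a undefined. 0a->0: ok.
b: 0b undefined. 0b->0: no, abab/a meet in 0. Open state 1: 0b->1.
c: 0c undefined. 0c->0: no, ca/c meet in 0. 0c->1: ok.
ba: 1a undefined. 1a->0: no, cab/c meet in 1. 1a->1: no, ca/c meet in 1. Open state 2: 1a->2.
bb: 1b undefined. 1b->0: no, abbbbcb/a meet in 0. 1b->1: ok.
bc: 1c undefined. 1c->0: no, abbbbcb/c meet in 1. 1c->1: no, abbbbcb/c meet in 1. 1c->2: ok.
baa: 2a undefined. 2a->0: no, ccaa/a meet in 0. 2a->1: ok.
bab: 2b undefined. 2b->0: no, cab/a meet in 0. 2b->1: no, cab/c meet in 1. 2b->2: no, cab/cabaab meet in 2. Open state 3: 2b->3.
bac: 2c undefined. 2c->0: no, bccbca/c meet in 1. 2c->1: no, bccbca/c meet in 1. 2c->2: no, bba/cac meet in 2. 2c->3: no, cab/cac meet in 3. Open state 4: 2c->4.
babb: 3b undefined. 3b->0: no, babbab/c meet in 1. 3b->1: ok.
bacc: 4c undefined. 4c->0: ok.
bccb: 4b undefined. 4b->0: ok.
caba: 3a undefined. 3a->0: ok.
acbabc: 3c undefined. 3c->0: ok.
cbbaca: 4a undefined. 4a->0: no, cbbaca/a meet in 0. 4a->1: no, cbbaca/c meet in 1. 4a->2: ok.
All examples now run through 5 states with every (state, symbol) defined. Accept strings end in {2,3}, Reject strings end in {0,1,4}; accept={2,3}.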